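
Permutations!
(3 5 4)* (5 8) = (3 8 5 4) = [0, 1, 2, 8, 3, 4, 6, 7, 5]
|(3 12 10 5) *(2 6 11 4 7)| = |(2 6 11 4 7)(3 12 10 5)| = 20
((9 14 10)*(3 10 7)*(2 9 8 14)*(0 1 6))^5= (14)(0 6 1)(2 9)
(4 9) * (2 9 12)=(2 9 4 12)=[0, 1, 9, 3, 12, 5, 6, 7, 8, 4, 10, 11, 2]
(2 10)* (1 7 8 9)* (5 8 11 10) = (1 7 11 10 2 5 8 9) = [0, 7, 5, 3, 4, 8, 6, 11, 9, 1, 2, 10]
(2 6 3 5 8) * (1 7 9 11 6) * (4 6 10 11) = (1 7 9 4 6 3 5 8 2)(10 11) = [0, 7, 1, 5, 6, 8, 3, 9, 2, 4, 11, 10]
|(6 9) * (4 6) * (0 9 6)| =3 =|(0 9 4)|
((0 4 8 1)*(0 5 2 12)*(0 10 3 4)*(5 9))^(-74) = (1 4 10 2 9 8 3 12 5)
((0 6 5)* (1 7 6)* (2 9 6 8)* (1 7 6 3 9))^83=(0 5 6 1 2 8 7)(3 9)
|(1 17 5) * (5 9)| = 4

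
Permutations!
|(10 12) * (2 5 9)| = |(2 5 9)(10 12)| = 6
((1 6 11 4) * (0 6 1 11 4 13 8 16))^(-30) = (0 8 11 6 16 13 4)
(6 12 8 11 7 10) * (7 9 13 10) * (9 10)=(6 12 8 11 10)(9 13)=[0, 1, 2, 3, 4, 5, 12, 7, 11, 13, 6, 10, 8, 9]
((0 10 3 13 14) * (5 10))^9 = ((0 5 10 3 13 14))^9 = (0 3)(5 13)(10 14)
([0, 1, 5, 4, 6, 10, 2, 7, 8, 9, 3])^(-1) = (2 6 4 3 10 5)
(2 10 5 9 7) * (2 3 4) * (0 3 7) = (0 3 4 2 10 5 9) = [3, 1, 10, 4, 2, 9, 6, 7, 8, 0, 5]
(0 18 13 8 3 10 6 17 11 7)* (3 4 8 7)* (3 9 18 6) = (0 6 17 11 9 18 13 7)(3 10)(4 8) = [6, 1, 2, 10, 8, 5, 17, 0, 4, 18, 3, 9, 12, 7, 14, 15, 16, 11, 13]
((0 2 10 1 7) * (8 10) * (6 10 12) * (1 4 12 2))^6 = (4 6)(10 12)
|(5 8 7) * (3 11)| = 6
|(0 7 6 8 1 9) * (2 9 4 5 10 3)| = 11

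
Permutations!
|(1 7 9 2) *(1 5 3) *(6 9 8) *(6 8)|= 7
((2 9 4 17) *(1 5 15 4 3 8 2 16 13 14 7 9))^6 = (1 13 2 16 8 17 3 4 9 15 7 5 14)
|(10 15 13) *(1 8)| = 6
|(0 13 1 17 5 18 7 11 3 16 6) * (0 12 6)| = |(0 13 1 17 5 18 7 11 3 16)(6 12)| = 10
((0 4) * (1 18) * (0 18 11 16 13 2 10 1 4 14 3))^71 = (0 3 14)(1 10 2 13 16 11)(4 18)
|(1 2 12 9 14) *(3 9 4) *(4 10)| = 8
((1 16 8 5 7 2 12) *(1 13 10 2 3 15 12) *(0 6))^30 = ((0 6)(1 16 8 5 7 3 15 12 13 10 2))^30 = (1 13 3 8 2 12 7 16 10 15 5)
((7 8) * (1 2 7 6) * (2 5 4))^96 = (1 8 2 5 6 7 4) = ((1 5 4 2 7 8 6))^96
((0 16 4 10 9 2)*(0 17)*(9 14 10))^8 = ((0 16 4 9 2 17)(10 14))^8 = (0 4 2)(9 17 16)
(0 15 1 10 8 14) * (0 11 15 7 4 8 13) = (0 7 4 8 14 11 15 1 10 13) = [7, 10, 2, 3, 8, 5, 6, 4, 14, 9, 13, 15, 12, 0, 11, 1]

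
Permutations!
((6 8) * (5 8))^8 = ((5 8 6))^8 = (5 6 8)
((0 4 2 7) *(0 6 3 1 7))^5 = (0 2 4)(1 7 6 3)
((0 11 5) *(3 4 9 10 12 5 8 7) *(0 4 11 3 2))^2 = ((0 3 11 8 7 2)(4 9 10 12 5))^2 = (0 11 7)(2 3 8)(4 10 5 9 12)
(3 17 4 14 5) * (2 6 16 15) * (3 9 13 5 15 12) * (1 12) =(1 12 3 17 4 14 15 2 6 16)(5 9 13) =[0, 12, 6, 17, 14, 9, 16, 7, 8, 13, 10, 11, 3, 5, 15, 2, 1, 4]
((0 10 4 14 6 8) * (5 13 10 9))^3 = ((0 9 5 13 10 4 14 6 8))^3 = (0 13 14)(4 8 5)(6 9 10)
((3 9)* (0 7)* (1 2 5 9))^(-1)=(0 7)(1 3 9 5 2)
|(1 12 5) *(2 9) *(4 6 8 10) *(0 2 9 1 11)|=|(0 2 1 12 5 11)(4 6 8 10)|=12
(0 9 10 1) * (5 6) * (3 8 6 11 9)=[3, 0, 2, 8, 4, 11, 5, 7, 6, 10, 1, 9]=(0 3 8 6 5 11 9 10 1)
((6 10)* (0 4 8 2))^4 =((0 4 8 2)(6 10))^4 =(10)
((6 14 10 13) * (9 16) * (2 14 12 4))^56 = (16)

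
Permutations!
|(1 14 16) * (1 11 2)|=|(1 14 16 11 2)|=5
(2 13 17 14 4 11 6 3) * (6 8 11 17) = (2 13 6 3)(4 17 14)(8 11) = [0, 1, 13, 2, 17, 5, 3, 7, 11, 9, 10, 8, 12, 6, 4, 15, 16, 14]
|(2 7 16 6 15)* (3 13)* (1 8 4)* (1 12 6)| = 18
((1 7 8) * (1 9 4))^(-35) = ((1 7 8 9 4))^(-35) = (9)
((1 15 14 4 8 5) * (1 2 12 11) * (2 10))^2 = ((1 15 14 4 8 5 10 2 12 11))^2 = (1 14 8 10 12)(2 11 15 4 5)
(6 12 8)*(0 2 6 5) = (0 2 6 12 8 5) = [2, 1, 6, 3, 4, 0, 12, 7, 5, 9, 10, 11, 8]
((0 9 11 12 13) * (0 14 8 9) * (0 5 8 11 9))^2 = (0 8 5)(11 13)(12 14) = ((0 5 8)(11 12 13 14))^2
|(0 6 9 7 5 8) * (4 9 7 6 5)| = |(0 5 8)(4 9 6 7)| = 12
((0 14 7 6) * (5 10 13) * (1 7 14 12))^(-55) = (14)(5 13 10)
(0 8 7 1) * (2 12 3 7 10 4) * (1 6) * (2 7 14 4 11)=(0 8 10 11 2 12 3 14 4 7 6 1)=[8, 0, 12, 14, 7, 5, 1, 6, 10, 9, 11, 2, 3, 13, 4]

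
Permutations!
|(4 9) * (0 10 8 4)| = |(0 10 8 4 9)| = 5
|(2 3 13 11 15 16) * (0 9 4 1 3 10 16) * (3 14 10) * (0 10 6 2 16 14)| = 8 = |(16)(0 9 4 1)(2 3 13 11 15 10 14 6)|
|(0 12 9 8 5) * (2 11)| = 10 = |(0 12 9 8 5)(2 11)|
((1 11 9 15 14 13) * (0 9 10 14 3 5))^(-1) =((0 9 15 3 5)(1 11 10 14 13))^(-1) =(0 5 3 15 9)(1 13 14 10 11)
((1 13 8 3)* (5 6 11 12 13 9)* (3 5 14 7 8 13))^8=(1 12 6 8 14)(3 11 5 7 9)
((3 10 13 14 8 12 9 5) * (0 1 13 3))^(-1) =((0 1 13 14 8 12 9 5)(3 10))^(-1) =(0 5 9 12 8 14 13 1)(3 10)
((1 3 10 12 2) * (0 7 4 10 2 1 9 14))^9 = ((0 7 4 10 12 1 3 2 9 14))^9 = (0 14 9 2 3 1 12 10 4 7)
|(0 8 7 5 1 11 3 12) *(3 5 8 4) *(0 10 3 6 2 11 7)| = 9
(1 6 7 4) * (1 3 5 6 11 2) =(1 11 2)(3 5 6 7 4) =[0, 11, 1, 5, 3, 6, 7, 4, 8, 9, 10, 2]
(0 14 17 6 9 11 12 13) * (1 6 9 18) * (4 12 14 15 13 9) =(0 15 13)(1 6 18)(4 12 9 11 14 17) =[15, 6, 2, 3, 12, 5, 18, 7, 8, 11, 10, 14, 9, 0, 17, 13, 16, 4, 1]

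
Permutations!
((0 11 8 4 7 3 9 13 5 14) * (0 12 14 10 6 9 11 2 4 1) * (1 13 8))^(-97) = (0 2 4 7 3 11 1)(5 13 8 9 6 10)(12 14)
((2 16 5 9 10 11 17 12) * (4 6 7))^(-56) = ((2 16 5 9 10 11 17 12)(4 6 7))^(-56) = (17)(4 6 7)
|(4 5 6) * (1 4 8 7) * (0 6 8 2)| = 15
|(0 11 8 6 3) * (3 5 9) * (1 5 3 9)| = |(0 11 8 6 3)(1 5)| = 10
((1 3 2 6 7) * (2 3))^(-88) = ((1 2 6 7))^(-88) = (7)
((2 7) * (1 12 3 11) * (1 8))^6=((1 12 3 11 8)(2 7))^6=(1 12 3 11 8)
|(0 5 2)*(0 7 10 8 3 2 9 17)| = 20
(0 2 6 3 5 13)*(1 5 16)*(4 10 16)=(0 2 6 3 4 10 16 1 5 13)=[2, 5, 6, 4, 10, 13, 3, 7, 8, 9, 16, 11, 12, 0, 14, 15, 1]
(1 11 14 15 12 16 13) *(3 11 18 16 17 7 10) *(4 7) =(1 18 16 13)(3 11 14 15 12 17 4 7 10) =[0, 18, 2, 11, 7, 5, 6, 10, 8, 9, 3, 14, 17, 1, 15, 12, 13, 4, 16]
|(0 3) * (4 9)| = |(0 3)(4 9)| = 2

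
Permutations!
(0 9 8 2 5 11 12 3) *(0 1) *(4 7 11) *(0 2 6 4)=(0 9 8 6 4 7 11 12 3 1 2 5)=[9, 2, 5, 1, 7, 0, 4, 11, 6, 8, 10, 12, 3]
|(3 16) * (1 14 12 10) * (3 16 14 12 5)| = 3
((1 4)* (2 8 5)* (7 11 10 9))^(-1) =((1 4)(2 8 5)(7 11 10 9))^(-1) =(1 4)(2 5 8)(7 9 10 11)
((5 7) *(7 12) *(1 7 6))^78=(1 12 7 6 5)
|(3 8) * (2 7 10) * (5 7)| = |(2 5 7 10)(3 8)| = 4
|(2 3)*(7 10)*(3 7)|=4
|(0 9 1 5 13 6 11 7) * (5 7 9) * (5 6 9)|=|(0 6 11 5 13 9 1 7)|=8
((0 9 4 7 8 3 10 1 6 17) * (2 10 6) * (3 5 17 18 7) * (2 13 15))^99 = ((0 9 4 3 6 18 7 8 5 17)(1 13 15 2 10))^99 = (0 17 5 8 7 18 6 3 4 9)(1 10 2 15 13)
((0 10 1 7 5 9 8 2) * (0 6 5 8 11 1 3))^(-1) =((0 10 3)(1 7 8 2 6 5 9 11))^(-1) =(0 3 10)(1 11 9 5 6 2 8 7)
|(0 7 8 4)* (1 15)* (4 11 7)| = |(0 4)(1 15)(7 8 11)| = 6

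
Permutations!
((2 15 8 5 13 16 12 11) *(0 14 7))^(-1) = (0 7 14)(2 11 12 16 13 5 8 15)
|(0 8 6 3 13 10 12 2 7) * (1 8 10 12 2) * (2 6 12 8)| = 10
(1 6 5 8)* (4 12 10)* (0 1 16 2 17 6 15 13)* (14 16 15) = (0 1 14 16 2 17 6 5 8 15 13)(4 12 10) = [1, 14, 17, 3, 12, 8, 5, 7, 15, 9, 4, 11, 10, 0, 16, 13, 2, 6]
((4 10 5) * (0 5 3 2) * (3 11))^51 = (0 4 11 2 5 10 3)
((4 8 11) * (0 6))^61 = ((0 6)(4 8 11))^61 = (0 6)(4 8 11)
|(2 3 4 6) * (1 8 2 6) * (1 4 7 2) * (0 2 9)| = |(0 2 3 7 9)(1 8)| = 10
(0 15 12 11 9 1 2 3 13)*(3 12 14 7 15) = [3, 2, 12, 13, 4, 5, 6, 15, 8, 1, 10, 9, 11, 0, 7, 14] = (0 3 13)(1 2 12 11 9)(7 15 14)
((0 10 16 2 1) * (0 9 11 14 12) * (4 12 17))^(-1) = ((0 10 16 2 1 9 11 14 17 4 12))^(-1) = (0 12 4 17 14 11 9 1 2 16 10)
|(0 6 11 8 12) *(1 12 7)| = |(0 6 11 8 7 1 12)| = 7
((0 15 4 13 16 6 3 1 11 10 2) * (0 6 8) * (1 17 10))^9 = ((0 15 4 13 16 8)(1 11)(2 6 3 17 10))^9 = (0 13)(1 11)(2 10 17 3 6)(4 8)(15 16)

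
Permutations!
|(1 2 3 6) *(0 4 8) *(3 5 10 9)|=|(0 4 8)(1 2 5 10 9 3 6)|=21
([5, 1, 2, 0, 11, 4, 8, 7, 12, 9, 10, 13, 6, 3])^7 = (0 5 4 11 13 3)(6 8 12)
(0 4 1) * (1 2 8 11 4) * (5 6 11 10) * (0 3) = (0 1 3)(2 8 10 5 6 11 4) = [1, 3, 8, 0, 2, 6, 11, 7, 10, 9, 5, 4]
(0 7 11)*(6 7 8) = (0 8 6 7 11) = [8, 1, 2, 3, 4, 5, 7, 11, 6, 9, 10, 0]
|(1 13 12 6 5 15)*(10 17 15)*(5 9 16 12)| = 12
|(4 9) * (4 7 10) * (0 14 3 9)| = 7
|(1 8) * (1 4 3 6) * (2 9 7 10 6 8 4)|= |(1 4 3 8 2 9 7 10 6)|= 9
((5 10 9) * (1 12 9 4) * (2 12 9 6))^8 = ((1 9 5 10 4)(2 12 6))^8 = (1 10 9 4 5)(2 6 12)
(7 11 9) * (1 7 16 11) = [0, 7, 2, 3, 4, 5, 6, 1, 8, 16, 10, 9, 12, 13, 14, 15, 11] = (1 7)(9 16 11)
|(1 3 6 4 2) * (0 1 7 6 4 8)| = |(0 1 3 4 2 7 6 8)| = 8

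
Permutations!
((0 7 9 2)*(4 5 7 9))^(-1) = (0 2 9)(4 7 5)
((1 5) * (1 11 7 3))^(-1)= ((1 5 11 7 3))^(-1)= (1 3 7 11 5)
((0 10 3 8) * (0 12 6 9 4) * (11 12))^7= ((0 10 3 8 11 12 6 9 4))^7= (0 9 12 8 10 4 6 11 3)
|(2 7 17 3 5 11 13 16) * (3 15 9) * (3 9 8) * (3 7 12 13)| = 12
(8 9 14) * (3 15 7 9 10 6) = [0, 1, 2, 15, 4, 5, 3, 9, 10, 14, 6, 11, 12, 13, 8, 7] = (3 15 7 9 14 8 10 6)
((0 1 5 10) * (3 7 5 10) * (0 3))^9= (0 3)(1 7)(5 10)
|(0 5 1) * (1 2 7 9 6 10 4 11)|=10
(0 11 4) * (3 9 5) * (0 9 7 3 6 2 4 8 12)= (0 11 8 12)(2 4 9 5 6)(3 7)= [11, 1, 4, 7, 9, 6, 2, 3, 12, 5, 10, 8, 0]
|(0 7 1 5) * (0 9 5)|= 6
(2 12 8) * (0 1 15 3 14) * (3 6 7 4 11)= (0 1 15 6 7 4 11 3 14)(2 12 8)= [1, 15, 12, 14, 11, 5, 7, 4, 2, 9, 10, 3, 8, 13, 0, 6]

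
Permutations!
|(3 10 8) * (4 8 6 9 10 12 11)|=|(3 12 11 4 8)(6 9 10)|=15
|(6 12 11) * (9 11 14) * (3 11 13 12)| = |(3 11 6)(9 13 12 14)| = 12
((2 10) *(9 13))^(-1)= (2 10)(9 13)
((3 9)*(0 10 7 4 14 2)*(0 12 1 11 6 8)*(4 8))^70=((0 10 7 8)(1 11 6 4 14 2 12)(3 9))^70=(14)(0 7)(8 10)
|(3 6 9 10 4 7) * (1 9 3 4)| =|(1 9 10)(3 6)(4 7)| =6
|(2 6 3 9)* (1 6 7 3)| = 4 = |(1 6)(2 7 3 9)|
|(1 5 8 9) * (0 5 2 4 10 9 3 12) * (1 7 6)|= 35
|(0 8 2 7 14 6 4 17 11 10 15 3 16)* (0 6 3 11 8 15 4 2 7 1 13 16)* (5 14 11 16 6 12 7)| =|(0 15 16 12 7 11 10 4 17 8 5 14 3)(1 13 6 2)| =52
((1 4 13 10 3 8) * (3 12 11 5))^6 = ((1 4 13 10 12 11 5 3 8))^6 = (1 5 10)(3 12 4)(8 11 13)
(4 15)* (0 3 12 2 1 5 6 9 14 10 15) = (0 3 12 2 1 5 6 9 14 10 15 4) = [3, 5, 1, 12, 0, 6, 9, 7, 8, 14, 15, 11, 2, 13, 10, 4]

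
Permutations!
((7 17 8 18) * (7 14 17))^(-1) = (8 17 14 18)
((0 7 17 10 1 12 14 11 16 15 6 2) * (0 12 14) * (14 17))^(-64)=(0 12 2 6 15 16 11 14 7)(1 10 17)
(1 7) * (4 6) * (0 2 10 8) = (0 2 10 8)(1 7)(4 6) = [2, 7, 10, 3, 6, 5, 4, 1, 0, 9, 8]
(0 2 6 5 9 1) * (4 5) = (0 2 6 4 5 9 1) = [2, 0, 6, 3, 5, 9, 4, 7, 8, 1]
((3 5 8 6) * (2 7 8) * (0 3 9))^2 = (0 5 7 6)(2 8 9 3)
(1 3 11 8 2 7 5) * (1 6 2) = [0, 3, 7, 11, 4, 6, 2, 5, 1, 9, 10, 8] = (1 3 11 8)(2 7 5 6)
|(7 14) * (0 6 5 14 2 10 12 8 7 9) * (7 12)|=30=|(0 6 5 14 9)(2 10 7)(8 12)|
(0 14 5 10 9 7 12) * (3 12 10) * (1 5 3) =(0 14 3 12)(1 5)(7 10 9) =[14, 5, 2, 12, 4, 1, 6, 10, 8, 7, 9, 11, 0, 13, 3]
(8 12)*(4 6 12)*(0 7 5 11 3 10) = [7, 1, 2, 10, 6, 11, 12, 5, 4, 9, 0, 3, 8] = (0 7 5 11 3 10)(4 6 12 8)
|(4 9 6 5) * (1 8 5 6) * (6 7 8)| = |(1 6 7 8 5 4 9)| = 7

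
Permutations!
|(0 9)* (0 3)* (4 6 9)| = 5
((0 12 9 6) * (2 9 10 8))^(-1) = ((0 12 10 8 2 9 6))^(-1) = (0 6 9 2 8 10 12)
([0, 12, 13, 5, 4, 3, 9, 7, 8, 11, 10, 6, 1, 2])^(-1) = [0, 12, 13, 5, 4, 3, 11, 7, 8, 6, 10, 9, 1, 2]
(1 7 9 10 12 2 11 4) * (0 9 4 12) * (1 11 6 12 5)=(0 9 10)(1 7 4 11 5)(2 6 12)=[9, 7, 6, 3, 11, 1, 12, 4, 8, 10, 0, 5, 2]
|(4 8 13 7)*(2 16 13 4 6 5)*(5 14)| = 14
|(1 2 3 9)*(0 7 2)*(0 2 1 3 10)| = 10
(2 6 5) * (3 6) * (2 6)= (2 3)(5 6)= [0, 1, 3, 2, 4, 6, 5]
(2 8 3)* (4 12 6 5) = [0, 1, 8, 2, 12, 4, 5, 7, 3, 9, 10, 11, 6] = (2 8 3)(4 12 6 5)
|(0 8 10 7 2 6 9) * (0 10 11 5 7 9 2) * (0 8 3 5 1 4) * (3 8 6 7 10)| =60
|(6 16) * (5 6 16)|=2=|(16)(5 6)|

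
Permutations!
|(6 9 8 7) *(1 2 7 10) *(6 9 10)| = |(1 2 7 9 8 6 10)| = 7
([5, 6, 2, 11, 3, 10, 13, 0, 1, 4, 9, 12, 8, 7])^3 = (0 9 11 1 7 10 3 8 13 5 4 12 6)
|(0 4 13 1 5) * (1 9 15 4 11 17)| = |(0 11 17 1 5)(4 13 9 15)| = 20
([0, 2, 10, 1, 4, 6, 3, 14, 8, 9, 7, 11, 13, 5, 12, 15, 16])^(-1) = (16)(1 3 6 5 13 12 14 7 10 2)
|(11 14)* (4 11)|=3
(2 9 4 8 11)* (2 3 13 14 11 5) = [0, 1, 9, 13, 8, 2, 6, 7, 5, 4, 10, 3, 12, 14, 11] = (2 9 4 8 5)(3 13 14 11)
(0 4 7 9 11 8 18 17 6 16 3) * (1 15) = (0 4 7 9 11 8 18 17 6 16 3)(1 15) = [4, 15, 2, 0, 7, 5, 16, 9, 18, 11, 10, 8, 12, 13, 14, 1, 3, 6, 17]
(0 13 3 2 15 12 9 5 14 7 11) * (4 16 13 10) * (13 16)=(16)(0 10 4 13 3 2 15 12 9 5 14 7 11)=[10, 1, 15, 2, 13, 14, 6, 11, 8, 5, 4, 0, 9, 3, 7, 12, 16]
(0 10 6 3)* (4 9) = (0 10 6 3)(4 9) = [10, 1, 2, 0, 9, 5, 3, 7, 8, 4, 6]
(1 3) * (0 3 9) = (0 3 1 9) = [3, 9, 2, 1, 4, 5, 6, 7, 8, 0]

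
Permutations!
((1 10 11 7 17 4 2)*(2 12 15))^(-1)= ((1 10 11 7 17 4 12 15 2))^(-1)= (1 2 15 12 4 17 7 11 10)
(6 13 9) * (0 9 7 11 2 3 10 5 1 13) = [9, 13, 3, 10, 4, 1, 0, 11, 8, 6, 5, 2, 12, 7] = (0 9 6)(1 13 7 11 2 3 10 5)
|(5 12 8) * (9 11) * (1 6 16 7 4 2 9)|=|(1 6 16 7 4 2 9 11)(5 12 8)|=24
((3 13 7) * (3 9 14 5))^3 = ((3 13 7 9 14 5))^3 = (3 9)(5 7)(13 14)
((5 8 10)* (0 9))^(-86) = (5 8 10)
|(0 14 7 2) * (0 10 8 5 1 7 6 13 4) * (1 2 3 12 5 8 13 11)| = 13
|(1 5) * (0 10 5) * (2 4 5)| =|(0 10 2 4 5 1)| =6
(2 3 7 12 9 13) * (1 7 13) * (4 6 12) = (1 7 4 6 12 9)(2 3 13) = [0, 7, 3, 13, 6, 5, 12, 4, 8, 1, 10, 11, 9, 2]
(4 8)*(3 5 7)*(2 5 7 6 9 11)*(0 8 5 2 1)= (0 8 4 5 6 9 11 1)(3 7)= [8, 0, 2, 7, 5, 6, 9, 3, 4, 11, 10, 1]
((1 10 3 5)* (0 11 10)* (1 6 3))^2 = (0 10)(1 11)(3 6 5)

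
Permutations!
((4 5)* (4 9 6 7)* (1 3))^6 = (4 5 9 6 7)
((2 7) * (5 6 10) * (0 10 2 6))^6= ((0 10 5)(2 7 6))^6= (10)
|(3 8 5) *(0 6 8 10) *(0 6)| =5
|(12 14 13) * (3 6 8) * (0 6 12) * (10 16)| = 14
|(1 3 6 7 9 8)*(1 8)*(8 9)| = 6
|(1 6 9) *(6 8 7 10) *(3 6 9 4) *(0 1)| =|(0 1 8 7 10 9)(3 6 4)| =6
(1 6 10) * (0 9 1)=(0 9 1 6 10)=[9, 6, 2, 3, 4, 5, 10, 7, 8, 1, 0]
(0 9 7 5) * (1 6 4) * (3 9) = (0 3 9 7 5)(1 6 4) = [3, 6, 2, 9, 1, 0, 4, 5, 8, 7]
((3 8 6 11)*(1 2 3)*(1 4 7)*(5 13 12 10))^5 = (1 11 3 7 6 2 4 8)(5 13 12 10)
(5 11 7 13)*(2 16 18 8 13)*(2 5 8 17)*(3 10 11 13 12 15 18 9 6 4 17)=[0, 1, 16, 10, 17, 13, 4, 5, 12, 6, 11, 7, 15, 8, 14, 18, 9, 2, 3]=(2 16 9 6 4 17)(3 10 11 7 5 13 8 12 15 18)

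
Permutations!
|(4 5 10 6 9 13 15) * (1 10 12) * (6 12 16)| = |(1 10 12)(4 5 16 6 9 13 15)| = 21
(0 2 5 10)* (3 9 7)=(0 2 5 10)(3 9 7)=[2, 1, 5, 9, 4, 10, 6, 3, 8, 7, 0]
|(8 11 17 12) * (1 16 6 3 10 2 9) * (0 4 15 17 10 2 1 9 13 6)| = |(0 4 15 17 12 8 11 10 1 16)(2 13 6 3)| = 20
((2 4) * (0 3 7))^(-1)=((0 3 7)(2 4))^(-1)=(0 7 3)(2 4)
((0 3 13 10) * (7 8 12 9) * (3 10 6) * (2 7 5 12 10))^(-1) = ((0 2 7 8 10)(3 13 6)(5 12 9))^(-1) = (0 10 8 7 2)(3 6 13)(5 9 12)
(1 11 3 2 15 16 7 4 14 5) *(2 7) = (1 11 3 7 4 14 5)(2 15 16) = [0, 11, 15, 7, 14, 1, 6, 4, 8, 9, 10, 3, 12, 13, 5, 16, 2]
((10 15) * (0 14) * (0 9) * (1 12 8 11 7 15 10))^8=(0 9 14)(1 8 7)(11 15 12)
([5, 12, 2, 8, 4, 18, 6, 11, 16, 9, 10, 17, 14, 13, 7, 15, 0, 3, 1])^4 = (0 12 17)(1 11 16)(3 5 14)(7 8 18)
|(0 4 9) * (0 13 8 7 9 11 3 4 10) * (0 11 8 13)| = |(13)(0 10 11 3 4 8 7 9)| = 8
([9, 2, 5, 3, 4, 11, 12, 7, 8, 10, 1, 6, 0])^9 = [0, 1, 2, 3, 4, 5, 6, 7, 8, 9, 10, 11, 12]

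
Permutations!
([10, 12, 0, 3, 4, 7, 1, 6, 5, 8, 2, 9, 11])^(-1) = (0 2 10)(1 6 7 5 8 9 11 12)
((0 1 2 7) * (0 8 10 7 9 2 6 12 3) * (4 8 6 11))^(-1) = ((0 1 11 4 8 10 7 6 12 3)(2 9))^(-1) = (0 3 12 6 7 10 8 4 11 1)(2 9)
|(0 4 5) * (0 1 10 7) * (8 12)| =6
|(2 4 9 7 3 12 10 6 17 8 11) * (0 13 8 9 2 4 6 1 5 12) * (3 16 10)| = 16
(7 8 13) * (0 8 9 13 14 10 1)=(0 8 14 10 1)(7 9 13)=[8, 0, 2, 3, 4, 5, 6, 9, 14, 13, 1, 11, 12, 7, 10]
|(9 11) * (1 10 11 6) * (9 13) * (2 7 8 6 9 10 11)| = 8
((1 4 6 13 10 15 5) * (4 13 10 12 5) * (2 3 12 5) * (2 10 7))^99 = (2 10 6 3 15 7 12 4)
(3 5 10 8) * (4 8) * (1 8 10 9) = (1 8 3 5 9)(4 10) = [0, 8, 2, 5, 10, 9, 6, 7, 3, 1, 4]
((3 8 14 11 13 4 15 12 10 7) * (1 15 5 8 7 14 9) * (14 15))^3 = ((1 14 11 13 4 5 8 9)(3 7)(10 15 12))^3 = (15)(1 13 8 14 4 9 11 5)(3 7)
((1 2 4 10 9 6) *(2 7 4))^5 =(1 6 9 10 4 7)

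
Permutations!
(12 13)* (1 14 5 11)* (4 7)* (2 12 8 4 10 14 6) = (1 6 2 12 13 8 4 7 10 14 5 11) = [0, 6, 12, 3, 7, 11, 2, 10, 4, 9, 14, 1, 13, 8, 5]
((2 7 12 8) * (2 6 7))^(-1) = (6 8 12 7) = ((6 7 12 8))^(-1)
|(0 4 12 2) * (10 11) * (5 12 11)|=|(0 4 11 10 5 12 2)|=7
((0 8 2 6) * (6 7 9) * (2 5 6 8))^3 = (0 9 6 7 5 2 8)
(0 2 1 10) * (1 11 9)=[2, 10, 11, 3, 4, 5, 6, 7, 8, 1, 0, 9]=(0 2 11 9 1 10)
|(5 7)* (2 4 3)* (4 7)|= |(2 7 5 4 3)|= 5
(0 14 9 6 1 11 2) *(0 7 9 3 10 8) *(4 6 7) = (0 14 3 10 8)(1 11 2 4 6)(7 9) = [14, 11, 4, 10, 6, 5, 1, 9, 0, 7, 8, 2, 12, 13, 3]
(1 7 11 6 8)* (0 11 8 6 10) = (0 11 10)(1 7 8) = [11, 7, 2, 3, 4, 5, 6, 8, 1, 9, 0, 10]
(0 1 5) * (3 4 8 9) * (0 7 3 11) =(0 1 5 7 3 4 8 9 11) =[1, 5, 2, 4, 8, 7, 6, 3, 9, 11, 10, 0]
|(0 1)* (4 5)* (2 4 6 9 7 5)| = 4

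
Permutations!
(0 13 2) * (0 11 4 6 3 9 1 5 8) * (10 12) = (0 13 2 11 4 6 3 9 1 5 8)(10 12) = [13, 5, 11, 9, 6, 8, 3, 7, 0, 1, 12, 4, 10, 2]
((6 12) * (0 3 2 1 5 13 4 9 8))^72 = (13) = ((0 3 2 1 5 13 4 9 8)(6 12))^72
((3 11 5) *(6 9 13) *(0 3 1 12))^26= (0 11 1)(3 5 12)(6 13 9)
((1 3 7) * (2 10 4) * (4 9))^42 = ((1 3 7)(2 10 9 4))^42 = (2 9)(4 10)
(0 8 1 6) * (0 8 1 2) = (0 1 6 8 2) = [1, 6, 0, 3, 4, 5, 8, 7, 2]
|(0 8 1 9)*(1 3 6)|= |(0 8 3 6 1 9)|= 6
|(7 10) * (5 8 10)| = 4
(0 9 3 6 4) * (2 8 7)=(0 9 3 6 4)(2 8 7)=[9, 1, 8, 6, 0, 5, 4, 2, 7, 3]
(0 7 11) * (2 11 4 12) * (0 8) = (0 7 4 12 2 11 8) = [7, 1, 11, 3, 12, 5, 6, 4, 0, 9, 10, 8, 2]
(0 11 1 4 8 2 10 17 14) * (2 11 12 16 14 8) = [12, 4, 10, 3, 2, 5, 6, 7, 11, 9, 17, 1, 16, 13, 0, 15, 14, 8] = (0 12 16 14)(1 4 2 10 17 8 11)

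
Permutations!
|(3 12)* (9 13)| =|(3 12)(9 13)| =2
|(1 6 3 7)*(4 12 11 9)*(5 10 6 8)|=|(1 8 5 10 6 3 7)(4 12 11 9)|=28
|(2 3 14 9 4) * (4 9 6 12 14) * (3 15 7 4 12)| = |(2 15 7 4)(3 12 14 6)| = 4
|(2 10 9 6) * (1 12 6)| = |(1 12 6 2 10 9)| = 6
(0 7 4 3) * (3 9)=(0 7 4 9 3)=[7, 1, 2, 0, 9, 5, 6, 4, 8, 3]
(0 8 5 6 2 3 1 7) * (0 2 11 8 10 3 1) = (0 10 3)(1 7 2)(5 6 11 8) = [10, 7, 1, 0, 4, 6, 11, 2, 5, 9, 3, 8]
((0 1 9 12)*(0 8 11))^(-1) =((0 1 9 12 8 11))^(-1) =(0 11 8 12 9 1)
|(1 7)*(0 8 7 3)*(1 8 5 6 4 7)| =|(0 5 6 4 7 8 1 3)| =8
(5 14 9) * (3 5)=[0, 1, 2, 5, 4, 14, 6, 7, 8, 3, 10, 11, 12, 13, 9]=(3 5 14 9)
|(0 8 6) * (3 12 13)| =3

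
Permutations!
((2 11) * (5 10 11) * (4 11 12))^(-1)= (2 11 4 12 10 5)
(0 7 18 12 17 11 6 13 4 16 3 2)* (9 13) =(0 7 18 12 17 11 6 9 13 4 16 3 2) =[7, 1, 0, 2, 16, 5, 9, 18, 8, 13, 10, 6, 17, 4, 14, 15, 3, 11, 12]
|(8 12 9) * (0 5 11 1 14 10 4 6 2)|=9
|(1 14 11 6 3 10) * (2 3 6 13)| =7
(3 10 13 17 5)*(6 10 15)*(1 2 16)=[0, 2, 16, 15, 4, 3, 10, 7, 8, 9, 13, 11, 12, 17, 14, 6, 1, 5]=(1 2 16)(3 15 6 10 13 17 5)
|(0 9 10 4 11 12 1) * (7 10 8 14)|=10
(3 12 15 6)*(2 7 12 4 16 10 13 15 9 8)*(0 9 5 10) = (0 9 8 2 7 12 5 10 13 15 6 3 4 16) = [9, 1, 7, 4, 16, 10, 3, 12, 2, 8, 13, 11, 5, 15, 14, 6, 0]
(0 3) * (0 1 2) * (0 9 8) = (0 3 1 2 9 8) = [3, 2, 9, 1, 4, 5, 6, 7, 0, 8]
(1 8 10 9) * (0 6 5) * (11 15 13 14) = (0 6 5)(1 8 10 9)(11 15 13 14) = [6, 8, 2, 3, 4, 0, 5, 7, 10, 1, 9, 15, 12, 14, 11, 13]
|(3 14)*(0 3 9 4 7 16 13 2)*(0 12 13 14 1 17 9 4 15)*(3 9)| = |(0 9 15)(1 17 3)(2 12 13)(4 7 16 14)| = 12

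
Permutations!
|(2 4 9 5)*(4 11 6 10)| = 7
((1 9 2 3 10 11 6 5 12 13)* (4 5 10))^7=(1 13 12 5 4 3 2 9)(6 10 11)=((1 9 2 3 4 5 12 13)(6 10 11))^7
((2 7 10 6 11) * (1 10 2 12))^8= (1 11 10 12 6)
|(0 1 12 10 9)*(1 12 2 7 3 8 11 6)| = 28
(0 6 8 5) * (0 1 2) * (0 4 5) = (0 6 8)(1 2 4 5) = [6, 2, 4, 3, 5, 1, 8, 7, 0]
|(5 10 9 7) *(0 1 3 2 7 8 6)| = 10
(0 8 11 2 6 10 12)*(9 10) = (0 8 11 2 6 9 10 12) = [8, 1, 6, 3, 4, 5, 9, 7, 11, 10, 12, 2, 0]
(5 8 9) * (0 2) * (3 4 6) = [2, 1, 0, 4, 6, 8, 3, 7, 9, 5] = (0 2)(3 4 6)(5 8 9)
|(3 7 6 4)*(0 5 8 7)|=|(0 5 8 7 6 4 3)|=7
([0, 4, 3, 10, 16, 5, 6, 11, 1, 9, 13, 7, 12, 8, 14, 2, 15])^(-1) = (1 8 13 10 3 2 15 16 4)(7 11)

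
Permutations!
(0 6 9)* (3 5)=(0 6 9)(3 5)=[6, 1, 2, 5, 4, 3, 9, 7, 8, 0]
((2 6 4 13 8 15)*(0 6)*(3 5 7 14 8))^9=(0 15 14 5 13 6 2 8 7 3 4)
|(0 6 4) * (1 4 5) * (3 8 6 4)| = 10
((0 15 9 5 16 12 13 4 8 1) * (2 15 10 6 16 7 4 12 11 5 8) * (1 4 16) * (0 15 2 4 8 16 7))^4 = (0 15 5 1 11 6 16 10 9)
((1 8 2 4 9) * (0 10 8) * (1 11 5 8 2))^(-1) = (0 1 8 5 11 9 4 2 10)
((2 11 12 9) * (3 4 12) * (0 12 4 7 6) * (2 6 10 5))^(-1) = (0 6 9 12)(2 5 10 7 3 11)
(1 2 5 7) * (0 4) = (0 4)(1 2 5 7) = [4, 2, 5, 3, 0, 7, 6, 1]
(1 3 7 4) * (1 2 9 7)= [0, 3, 9, 1, 2, 5, 6, 4, 8, 7]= (1 3)(2 9 7 4)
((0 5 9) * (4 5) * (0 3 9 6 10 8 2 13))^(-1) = ((0 4 5 6 10 8 2 13)(3 9))^(-1) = (0 13 2 8 10 6 5 4)(3 9)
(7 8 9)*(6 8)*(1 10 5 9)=(1 10 5 9 7 6 8)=[0, 10, 2, 3, 4, 9, 8, 6, 1, 7, 5]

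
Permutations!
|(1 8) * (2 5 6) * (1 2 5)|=6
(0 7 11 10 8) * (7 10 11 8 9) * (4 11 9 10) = (0 4 11 9 7 8) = [4, 1, 2, 3, 11, 5, 6, 8, 0, 7, 10, 9]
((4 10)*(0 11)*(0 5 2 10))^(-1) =((0 11 5 2 10 4))^(-1) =(0 4 10 2 5 11)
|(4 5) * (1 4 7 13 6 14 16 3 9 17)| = |(1 4 5 7 13 6 14 16 3 9 17)| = 11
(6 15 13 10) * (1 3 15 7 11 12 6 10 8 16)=[0, 3, 2, 15, 4, 5, 7, 11, 16, 9, 10, 12, 6, 8, 14, 13, 1]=(1 3 15 13 8 16)(6 7 11 12)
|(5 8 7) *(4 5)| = |(4 5 8 7)| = 4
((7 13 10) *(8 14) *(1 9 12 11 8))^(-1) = (1 14 8 11 12 9)(7 10 13)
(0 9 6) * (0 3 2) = (0 9 6 3 2) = [9, 1, 0, 2, 4, 5, 3, 7, 8, 6]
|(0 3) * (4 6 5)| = 6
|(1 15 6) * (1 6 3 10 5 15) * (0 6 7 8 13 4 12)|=|(0 6 7 8 13 4 12)(3 10 5 15)|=28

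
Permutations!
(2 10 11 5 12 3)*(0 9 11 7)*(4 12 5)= (0 9 11 4 12 3 2 10 7)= [9, 1, 10, 2, 12, 5, 6, 0, 8, 11, 7, 4, 3]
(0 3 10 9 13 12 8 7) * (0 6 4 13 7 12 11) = (0 3 10 9 7 6 4 13 11)(8 12) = [3, 1, 2, 10, 13, 5, 4, 6, 12, 7, 9, 0, 8, 11]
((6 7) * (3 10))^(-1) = (3 10)(6 7)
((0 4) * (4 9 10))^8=(10)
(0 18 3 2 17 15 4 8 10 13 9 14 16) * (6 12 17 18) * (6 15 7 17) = (0 15 4 8 10 13 9 14 16)(2 18 3)(6 12)(7 17) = [15, 1, 18, 2, 8, 5, 12, 17, 10, 14, 13, 11, 6, 9, 16, 4, 0, 7, 3]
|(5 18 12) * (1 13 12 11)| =|(1 13 12 5 18 11)| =6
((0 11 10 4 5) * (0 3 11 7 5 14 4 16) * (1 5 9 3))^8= (0 7 9 3 11 10 16)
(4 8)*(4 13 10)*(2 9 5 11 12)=[0, 1, 9, 3, 8, 11, 6, 7, 13, 5, 4, 12, 2, 10]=(2 9 5 11 12)(4 8 13 10)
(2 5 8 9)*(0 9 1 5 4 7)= (0 9 2 4 7)(1 5 8)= [9, 5, 4, 3, 7, 8, 6, 0, 1, 2]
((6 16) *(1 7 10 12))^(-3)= ((1 7 10 12)(6 16))^(-3)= (1 7 10 12)(6 16)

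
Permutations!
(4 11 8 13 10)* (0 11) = (0 11 8 13 10 4) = [11, 1, 2, 3, 0, 5, 6, 7, 13, 9, 4, 8, 12, 10]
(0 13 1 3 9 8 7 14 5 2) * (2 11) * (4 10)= (0 13 1 3 9 8 7 14 5 11 2)(4 10)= [13, 3, 0, 9, 10, 11, 6, 14, 7, 8, 4, 2, 12, 1, 5]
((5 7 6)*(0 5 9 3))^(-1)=((0 5 7 6 9 3))^(-1)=(0 3 9 6 7 5)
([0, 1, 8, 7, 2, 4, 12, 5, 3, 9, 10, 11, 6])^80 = (12)(2 3 5)(4 8 7)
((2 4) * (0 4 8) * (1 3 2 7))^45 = (0 1 8 7 2 4 3) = ((0 4 7 1 3 2 8))^45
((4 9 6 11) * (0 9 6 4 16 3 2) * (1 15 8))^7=(0 2 3 16 11 6 4 9)(1 15 8)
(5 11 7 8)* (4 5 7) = (4 5 11)(7 8) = [0, 1, 2, 3, 5, 11, 6, 8, 7, 9, 10, 4]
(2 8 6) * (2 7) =(2 8 6 7) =[0, 1, 8, 3, 4, 5, 7, 2, 6]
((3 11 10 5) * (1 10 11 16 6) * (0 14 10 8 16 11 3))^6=((0 14 10 5)(1 8 16 6)(3 11))^6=(0 10)(1 16)(5 14)(6 8)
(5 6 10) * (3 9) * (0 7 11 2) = [7, 1, 0, 9, 4, 6, 10, 11, 8, 3, 5, 2] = (0 7 11 2)(3 9)(5 6 10)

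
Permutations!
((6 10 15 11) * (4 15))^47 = ((4 15 11 6 10))^47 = (4 11 10 15 6)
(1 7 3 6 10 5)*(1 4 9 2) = (1 7 3 6 10 5 4 9 2) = [0, 7, 1, 6, 9, 4, 10, 3, 8, 2, 5]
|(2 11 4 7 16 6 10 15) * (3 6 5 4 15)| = 12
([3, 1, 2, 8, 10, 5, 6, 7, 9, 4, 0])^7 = (0 3 8 9 4 10)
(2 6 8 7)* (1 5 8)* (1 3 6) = (1 5 8 7 2)(3 6) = [0, 5, 1, 6, 4, 8, 3, 2, 7]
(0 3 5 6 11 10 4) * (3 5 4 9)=(0 5 6 11 10 9 3 4)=[5, 1, 2, 4, 0, 6, 11, 7, 8, 3, 9, 10]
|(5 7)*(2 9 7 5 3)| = 4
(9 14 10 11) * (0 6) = (0 6)(9 14 10 11) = [6, 1, 2, 3, 4, 5, 0, 7, 8, 14, 11, 9, 12, 13, 10]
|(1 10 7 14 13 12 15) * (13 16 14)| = |(1 10 7 13 12 15)(14 16)| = 6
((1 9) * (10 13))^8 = (13)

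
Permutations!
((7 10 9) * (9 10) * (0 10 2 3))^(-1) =((0 10 2 3)(7 9))^(-1) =(0 3 2 10)(7 9)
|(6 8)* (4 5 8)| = |(4 5 8 6)| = 4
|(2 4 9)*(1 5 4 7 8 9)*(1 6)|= |(1 5 4 6)(2 7 8 9)|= 4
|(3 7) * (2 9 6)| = 6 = |(2 9 6)(3 7)|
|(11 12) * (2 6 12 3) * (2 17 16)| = |(2 6 12 11 3 17 16)| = 7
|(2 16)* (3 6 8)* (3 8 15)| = 6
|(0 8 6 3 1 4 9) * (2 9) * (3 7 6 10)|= 8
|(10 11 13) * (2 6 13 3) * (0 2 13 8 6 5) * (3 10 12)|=|(0 2 5)(3 13 12)(6 8)(10 11)|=6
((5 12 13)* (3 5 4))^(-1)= (3 4 13 12 5)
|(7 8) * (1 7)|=|(1 7 8)|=3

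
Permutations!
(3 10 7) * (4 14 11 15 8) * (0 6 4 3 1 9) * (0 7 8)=[6, 9, 2, 10, 14, 5, 4, 1, 3, 7, 8, 15, 12, 13, 11, 0]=(0 6 4 14 11 15)(1 9 7)(3 10 8)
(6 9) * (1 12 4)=[0, 12, 2, 3, 1, 5, 9, 7, 8, 6, 10, 11, 4]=(1 12 4)(6 9)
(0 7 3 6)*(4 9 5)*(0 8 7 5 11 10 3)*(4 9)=(0 5 9 11 10 3 6 8 7)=[5, 1, 2, 6, 4, 9, 8, 0, 7, 11, 3, 10]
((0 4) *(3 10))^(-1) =((0 4)(3 10))^(-1) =(0 4)(3 10)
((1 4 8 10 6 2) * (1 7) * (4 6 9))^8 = ((1 6 2 7)(4 8 10 9))^8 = (10)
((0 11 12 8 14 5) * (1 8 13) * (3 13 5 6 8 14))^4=(1 3 6)(8 14 13)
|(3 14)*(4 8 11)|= |(3 14)(4 8 11)|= 6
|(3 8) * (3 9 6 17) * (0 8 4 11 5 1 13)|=11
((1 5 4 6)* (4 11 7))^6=((1 5 11 7 4 6))^6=(11)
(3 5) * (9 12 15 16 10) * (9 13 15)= (3 5)(9 12)(10 13 15 16)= [0, 1, 2, 5, 4, 3, 6, 7, 8, 12, 13, 11, 9, 15, 14, 16, 10]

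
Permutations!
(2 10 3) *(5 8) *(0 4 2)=(0 4 2 10 3)(5 8)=[4, 1, 10, 0, 2, 8, 6, 7, 5, 9, 3]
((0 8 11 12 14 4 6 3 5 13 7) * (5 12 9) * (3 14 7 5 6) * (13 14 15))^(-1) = (0 7 12 3 4 14 5 13 15 6 9 11 8) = ((0 8 11 9 6 15 13 5 14 4 3 12 7))^(-1)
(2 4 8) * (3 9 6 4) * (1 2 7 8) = [0, 2, 3, 9, 1, 5, 4, 8, 7, 6] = (1 2 3 9 6 4)(7 8)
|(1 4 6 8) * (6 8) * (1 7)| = 4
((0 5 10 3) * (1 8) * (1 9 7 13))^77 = ((0 5 10 3)(1 8 9 7 13))^77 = (0 5 10 3)(1 9 13 8 7)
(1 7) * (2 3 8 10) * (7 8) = (1 8 10 2 3 7) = [0, 8, 3, 7, 4, 5, 6, 1, 10, 9, 2]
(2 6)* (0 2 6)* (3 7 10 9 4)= (0 2)(3 7 10 9 4)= [2, 1, 0, 7, 3, 5, 6, 10, 8, 4, 9]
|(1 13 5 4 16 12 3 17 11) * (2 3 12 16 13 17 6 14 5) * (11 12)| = |(1 17 12 11)(2 3 6 14 5 4 13)| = 28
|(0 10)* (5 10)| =3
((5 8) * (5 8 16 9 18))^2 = (5 9)(16 18) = ((5 16 9 18))^2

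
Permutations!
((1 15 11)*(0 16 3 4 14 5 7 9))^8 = ((0 16 3 4 14 5 7 9)(1 15 11))^8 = (16)(1 11 15)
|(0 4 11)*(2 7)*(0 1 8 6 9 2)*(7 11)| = |(0 4 7)(1 8 6 9 2 11)| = 6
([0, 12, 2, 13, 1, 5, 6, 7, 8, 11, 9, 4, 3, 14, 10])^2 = [0, 3, 2, 14, 12, 5, 6, 7, 8, 4, 11, 1, 13, 10, 9]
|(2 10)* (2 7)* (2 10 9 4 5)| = 4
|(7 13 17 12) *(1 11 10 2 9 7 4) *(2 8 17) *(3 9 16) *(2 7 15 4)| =|(1 11 10 8 17 12 2 16 3 9 15 4)(7 13)| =12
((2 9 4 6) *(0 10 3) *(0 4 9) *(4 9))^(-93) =(0 6 9 10 2 4 3)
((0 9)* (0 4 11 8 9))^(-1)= (4 9 8 11)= ((4 11 8 9))^(-1)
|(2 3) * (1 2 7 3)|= 2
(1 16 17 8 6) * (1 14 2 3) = (1 16 17 8 6 14 2 3) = [0, 16, 3, 1, 4, 5, 14, 7, 6, 9, 10, 11, 12, 13, 2, 15, 17, 8]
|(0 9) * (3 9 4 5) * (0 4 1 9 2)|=7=|(0 1 9 4 5 3 2)|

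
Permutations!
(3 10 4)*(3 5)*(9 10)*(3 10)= (3 9)(4 5 10)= [0, 1, 2, 9, 5, 10, 6, 7, 8, 3, 4]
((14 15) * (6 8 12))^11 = ((6 8 12)(14 15))^11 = (6 12 8)(14 15)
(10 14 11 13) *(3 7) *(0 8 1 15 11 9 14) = [8, 15, 2, 7, 4, 5, 6, 3, 1, 14, 0, 13, 12, 10, 9, 11] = (0 8 1 15 11 13 10)(3 7)(9 14)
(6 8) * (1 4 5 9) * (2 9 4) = (1 2 9)(4 5)(6 8) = [0, 2, 9, 3, 5, 4, 8, 7, 6, 1]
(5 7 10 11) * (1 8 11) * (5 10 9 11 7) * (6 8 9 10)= [0, 9, 2, 3, 4, 5, 8, 10, 7, 11, 1, 6]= (1 9 11 6 8 7 10)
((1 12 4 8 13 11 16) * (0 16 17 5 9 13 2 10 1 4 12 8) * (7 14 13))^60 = ((0 16 4)(1 8 2 10)(5 9 7 14 13 11 17))^60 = (5 13 9 11 7 17 14)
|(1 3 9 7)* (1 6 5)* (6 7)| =5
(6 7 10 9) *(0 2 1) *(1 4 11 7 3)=(0 2 4 11 7 10 9 6 3 1)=[2, 0, 4, 1, 11, 5, 3, 10, 8, 6, 9, 7]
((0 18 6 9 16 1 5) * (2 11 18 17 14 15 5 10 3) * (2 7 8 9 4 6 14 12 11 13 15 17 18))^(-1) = (0 5 15 13 2 11 12 17 14 18)(1 16 9 8 7 3 10)(4 6)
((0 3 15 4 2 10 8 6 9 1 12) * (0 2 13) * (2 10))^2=(0 15 13 3 4)(1 10 6)(8 9 12)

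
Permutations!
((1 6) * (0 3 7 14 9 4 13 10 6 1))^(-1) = ((0 3 7 14 9 4 13 10 6))^(-1) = (0 6 10 13 4 9 14 7 3)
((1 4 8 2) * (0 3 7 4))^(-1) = (0 1 2 8 4 7 3)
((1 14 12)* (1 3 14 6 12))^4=(1 14 3 12 6)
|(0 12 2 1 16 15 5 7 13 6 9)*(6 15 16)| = 12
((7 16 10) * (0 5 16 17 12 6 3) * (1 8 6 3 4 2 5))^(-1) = (0 3 12 17 7 10 16 5 2 4 6 8 1)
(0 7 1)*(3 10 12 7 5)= (0 5 3 10 12 7 1)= [5, 0, 2, 10, 4, 3, 6, 1, 8, 9, 12, 11, 7]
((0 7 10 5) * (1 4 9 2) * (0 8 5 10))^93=((10)(0 7)(1 4 9 2)(5 8))^93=(10)(0 7)(1 4 9 2)(5 8)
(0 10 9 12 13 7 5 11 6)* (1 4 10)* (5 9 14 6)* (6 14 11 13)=(14)(0 1 4 10 11 5 13 7 9 12 6)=[1, 4, 2, 3, 10, 13, 0, 9, 8, 12, 11, 5, 6, 7, 14]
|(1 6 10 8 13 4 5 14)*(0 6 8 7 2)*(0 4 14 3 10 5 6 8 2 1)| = |(0 8 13 14)(1 2 4 6 5 3 10 7)| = 8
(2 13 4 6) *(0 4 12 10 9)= (0 4 6 2 13 12 10 9)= [4, 1, 13, 3, 6, 5, 2, 7, 8, 0, 9, 11, 10, 12]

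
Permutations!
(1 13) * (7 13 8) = [0, 8, 2, 3, 4, 5, 6, 13, 7, 9, 10, 11, 12, 1] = (1 8 7 13)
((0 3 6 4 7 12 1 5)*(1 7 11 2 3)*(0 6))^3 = ((0 1 5 6 4 11 2 3)(7 12))^3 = (0 6 2 1 4 3 5 11)(7 12)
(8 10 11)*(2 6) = [0, 1, 6, 3, 4, 5, 2, 7, 10, 9, 11, 8] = (2 6)(8 10 11)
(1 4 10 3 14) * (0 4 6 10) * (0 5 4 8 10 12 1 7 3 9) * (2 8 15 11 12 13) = (0 15 11 12 1 6 13 2 8 10 9)(3 14 7)(4 5) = [15, 6, 8, 14, 5, 4, 13, 3, 10, 0, 9, 12, 1, 2, 7, 11]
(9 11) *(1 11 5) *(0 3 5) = (0 3 5 1 11 9) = [3, 11, 2, 5, 4, 1, 6, 7, 8, 0, 10, 9]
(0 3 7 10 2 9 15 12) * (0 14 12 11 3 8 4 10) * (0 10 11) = (0 8 4 11 3 7 10 2 9 15)(12 14) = [8, 1, 9, 7, 11, 5, 6, 10, 4, 15, 2, 3, 14, 13, 12, 0]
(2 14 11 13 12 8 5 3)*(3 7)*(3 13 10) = (2 14 11 10 3)(5 7 13 12 8) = [0, 1, 14, 2, 4, 7, 6, 13, 5, 9, 3, 10, 8, 12, 11]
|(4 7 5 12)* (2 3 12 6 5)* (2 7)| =4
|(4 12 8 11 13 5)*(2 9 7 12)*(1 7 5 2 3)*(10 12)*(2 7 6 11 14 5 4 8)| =|(1 6 11 13 7 10 12 2 9 4 3)(5 8 14)| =33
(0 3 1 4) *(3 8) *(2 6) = (0 8 3 1 4)(2 6) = [8, 4, 6, 1, 0, 5, 2, 7, 3]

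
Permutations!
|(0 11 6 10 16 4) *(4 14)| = |(0 11 6 10 16 14 4)| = 7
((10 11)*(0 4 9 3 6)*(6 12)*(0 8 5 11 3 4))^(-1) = ((3 12 6 8 5 11 10)(4 9))^(-1) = (3 10 11 5 8 6 12)(4 9)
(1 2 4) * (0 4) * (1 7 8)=(0 4 7 8 1 2)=[4, 2, 0, 3, 7, 5, 6, 8, 1]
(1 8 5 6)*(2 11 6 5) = (1 8 2 11 6) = [0, 8, 11, 3, 4, 5, 1, 7, 2, 9, 10, 6]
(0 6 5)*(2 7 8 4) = (0 6 5)(2 7 8 4) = [6, 1, 7, 3, 2, 0, 5, 8, 4]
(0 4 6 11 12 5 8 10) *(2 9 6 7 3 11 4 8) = (0 8 10)(2 9 6 4 7 3 11 12 5) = [8, 1, 9, 11, 7, 2, 4, 3, 10, 6, 0, 12, 5]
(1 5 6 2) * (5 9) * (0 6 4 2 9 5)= (0 6 9)(1 5 4 2)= [6, 5, 1, 3, 2, 4, 9, 7, 8, 0]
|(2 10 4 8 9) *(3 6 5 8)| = |(2 10 4 3 6 5 8 9)| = 8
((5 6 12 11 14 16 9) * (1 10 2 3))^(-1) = ((1 10 2 3)(5 6 12 11 14 16 9))^(-1) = (1 3 2 10)(5 9 16 14 11 12 6)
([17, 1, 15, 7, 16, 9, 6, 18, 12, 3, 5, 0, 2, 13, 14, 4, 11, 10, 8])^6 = (0 7 4 5 12)(2 17 18 16 9)(3 15 10 8 11)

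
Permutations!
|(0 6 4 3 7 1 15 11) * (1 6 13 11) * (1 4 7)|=|(0 13 11)(1 15 4 3)(6 7)|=12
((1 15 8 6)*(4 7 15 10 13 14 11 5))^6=((1 10 13 14 11 5 4 7 15 8 6))^6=(1 4 10 7 13 15 14 8 11 6 5)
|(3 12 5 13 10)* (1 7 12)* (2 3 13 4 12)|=12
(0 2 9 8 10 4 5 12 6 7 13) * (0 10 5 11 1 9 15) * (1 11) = (0 2 15)(1 9 8 5 12 6 7 13 10 4) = [2, 9, 15, 3, 1, 12, 7, 13, 5, 8, 4, 11, 6, 10, 14, 0]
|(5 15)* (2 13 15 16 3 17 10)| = 8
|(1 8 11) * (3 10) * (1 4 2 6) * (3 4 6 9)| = 20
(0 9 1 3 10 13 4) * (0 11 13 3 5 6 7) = (0 9 1 5 6 7)(3 10)(4 11 13) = [9, 5, 2, 10, 11, 6, 7, 0, 8, 1, 3, 13, 12, 4]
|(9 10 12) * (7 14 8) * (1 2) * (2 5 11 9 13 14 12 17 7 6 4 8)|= |(1 5 11 9 10 17 7 12 13 14 2)(4 8 6)|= 33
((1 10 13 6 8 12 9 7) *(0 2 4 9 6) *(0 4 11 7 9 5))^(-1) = (0 5 4 13 10 1 7 11 2)(6 12 8) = ((0 2 11 7 1 10 13 4 5)(6 8 12))^(-1)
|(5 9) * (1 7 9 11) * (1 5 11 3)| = |(1 7 9 11 5 3)| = 6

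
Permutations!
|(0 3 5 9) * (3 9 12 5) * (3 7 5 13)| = 10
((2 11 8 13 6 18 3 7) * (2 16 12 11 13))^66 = (2 16 6 11 3)(7 13 12 18 8)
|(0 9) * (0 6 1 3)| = 5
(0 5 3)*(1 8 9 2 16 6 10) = (0 5 3)(1 8 9 2 16 6 10) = [5, 8, 16, 0, 4, 3, 10, 7, 9, 2, 1, 11, 12, 13, 14, 15, 6]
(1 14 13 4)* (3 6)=[0, 14, 2, 6, 1, 5, 3, 7, 8, 9, 10, 11, 12, 4, 13]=(1 14 13 4)(3 6)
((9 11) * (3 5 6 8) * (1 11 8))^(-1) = ((1 11 9 8 3 5 6))^(-1) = (1 6 5 3 8 9 11)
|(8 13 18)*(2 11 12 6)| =12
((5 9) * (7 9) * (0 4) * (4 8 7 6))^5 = ((0 8 7 9 5 6 4))^5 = (0 6 9 8 4 5 7)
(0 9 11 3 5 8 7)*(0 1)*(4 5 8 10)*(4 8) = (0 9 11 3 4 5 10 8 7 1) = [9, 0, 2, 4, 5, 10, 6, 1, 7, 11, 8, 3]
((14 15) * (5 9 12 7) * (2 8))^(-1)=(2 8)(5 7 12 9)(14 15)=((2 8)(5 9 12 7)(14 15))^(-1)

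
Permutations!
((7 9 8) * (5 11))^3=(5 11)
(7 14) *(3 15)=(3 15)(7 14)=[0, 1, 2, 15, 4, 5, 6, 14, 8, 9, 10, 11, 12, 13, 7, 3]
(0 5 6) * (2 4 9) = (0 5 6)(2 4 9) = [5, 1, 4, 3, 9, 6, 0, 7, 8, 2]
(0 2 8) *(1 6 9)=[2, 6, 8, 3, 4, 5, 9, 7, 0, 1]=(0 2 8)(1 6 9)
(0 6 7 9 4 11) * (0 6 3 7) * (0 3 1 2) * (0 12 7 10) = [1, 2, 12, 10, 11, 5, 3, 9, 8, 4, 0, 6, 7] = (0 1 2 12 7 9 4 11 6 3 10)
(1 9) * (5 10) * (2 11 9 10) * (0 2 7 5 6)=(0 2 11 9 1 10 6)(5 7)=[2, 10, 11, 3, 4, 7, 0, 5, 8, 1, 6, 9]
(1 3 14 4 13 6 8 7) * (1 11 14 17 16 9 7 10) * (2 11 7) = (1 3 17 16 9 2 11 14 4 13 6 8 10) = [0, 3, 11, 17, 13, 5, 8, 7, 10, 2, 1, 14, 12, 6, 4, 15, 9, 16]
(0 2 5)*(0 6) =(0 2 5 6) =[2, 1, 5, 3, 4, 6, 0]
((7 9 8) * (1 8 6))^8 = ((1 8 7 9 6))^8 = (1 9 8 6 7)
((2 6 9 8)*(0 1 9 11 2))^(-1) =((0 1 9 8)(2 6 11))^(-1) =(0 8 9 1)(2 11 6)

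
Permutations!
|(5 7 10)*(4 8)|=|(4 8)(5 7 10)|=6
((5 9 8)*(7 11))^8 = (11)(5 8 9)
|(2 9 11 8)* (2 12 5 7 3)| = 8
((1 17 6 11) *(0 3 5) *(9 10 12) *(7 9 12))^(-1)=((0 3 5)(1 17 6 11)(7 9 10))^(-1)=(0 5 3)(1 11 6 17)(7 10 9)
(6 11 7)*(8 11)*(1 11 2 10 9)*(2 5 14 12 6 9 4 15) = (1 11 7 9)(2 10 4 15)(5 14 12 6 8) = [0, 11, 10, 3, 15, 14, 8, 9, 5, 1, 4, 7, 6, 13, 12, 2]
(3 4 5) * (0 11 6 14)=(0 11 6 14)(3 4 5)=[11, 1, 2, 4, 5, 3, 14, 7, 8, 9, 10, 6, 12, 13, 0]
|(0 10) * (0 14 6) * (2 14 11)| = |(0 10 11 2 14 6)| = 6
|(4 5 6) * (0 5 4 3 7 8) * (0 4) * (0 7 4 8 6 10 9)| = |(0 5 10 9)(3 4 7 6)| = 4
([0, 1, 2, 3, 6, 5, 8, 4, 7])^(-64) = (8)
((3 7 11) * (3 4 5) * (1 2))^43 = (1 2)(3 4 7 5 11)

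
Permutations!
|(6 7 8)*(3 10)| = |(3 10)(6 7 8)| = 6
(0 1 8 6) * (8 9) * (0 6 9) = [1, 0, 2, 3, 4, 5, 6, 7, 9, 8] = (0 1)(8 9)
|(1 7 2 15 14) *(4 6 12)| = |(1 7 2 15 14)(4 6 12)| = 15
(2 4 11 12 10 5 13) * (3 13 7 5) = (2 4 11 12 10 3 13)(5 7) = [0, 1, 4, 13, 11, 7, 6, 5, 8, 9, 3, 12, 10, 2]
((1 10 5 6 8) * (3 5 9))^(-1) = (1 8 6 5 3 9 10)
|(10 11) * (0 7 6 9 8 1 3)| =14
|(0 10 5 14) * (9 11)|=|(0 10 5 14)(9 11)|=4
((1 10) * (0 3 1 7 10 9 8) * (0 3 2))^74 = ((0 2)(1 9 8 3)(7 10))^74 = (10)(1 8)(3 9)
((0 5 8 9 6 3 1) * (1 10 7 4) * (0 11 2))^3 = (0 9 10 1)(2 8 3 4)(5 6 7 11)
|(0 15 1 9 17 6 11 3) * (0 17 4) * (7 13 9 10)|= |(0 15 1 10 7 13 9 4)(3 17 6 11)|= 8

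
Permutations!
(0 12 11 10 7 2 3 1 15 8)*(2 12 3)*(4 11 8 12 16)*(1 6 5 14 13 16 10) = (0 3 6 5 14 13 16 4 11 1 15 12 8)(7 10) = [3, 15, 2, 6, 11, 14, 5, 10, 0, 9, 7, 1, 8, 16, 13, 12, 4]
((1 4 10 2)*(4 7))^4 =(1 2 10 4 7)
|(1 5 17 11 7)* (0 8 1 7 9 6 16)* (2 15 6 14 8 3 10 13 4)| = |(0 3 10 13 4 2 15 6 16)(1 5 17 11 9 14 8)| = 63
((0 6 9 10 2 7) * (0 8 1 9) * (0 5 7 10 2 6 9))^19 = ((0 9 2 10 6 5 7 8 1))^19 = (0 9 2 10 6 5 7 8 1)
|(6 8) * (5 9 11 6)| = 5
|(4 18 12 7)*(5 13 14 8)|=|(4 18 12 7)(5 13 14 8)|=4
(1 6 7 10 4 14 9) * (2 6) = (1 2 6 7 10 4 14 9) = [0, 2, 6, 3, 14, 5, 7, 10, 8, 1, 4, 11, 12, 13, 9]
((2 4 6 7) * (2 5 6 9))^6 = ((2 4 9)(5 6 7))^6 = (9)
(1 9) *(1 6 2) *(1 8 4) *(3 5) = [0, 9, 8, 5, 1, 3, 2, 7, 4, 6] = (1 9 6 2 8 4)(3 5)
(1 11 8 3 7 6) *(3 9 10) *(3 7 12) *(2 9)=(1 11 8 2 9 10 7 6)(3 12)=[0, 11, 9, 12, 4, 5, 1, 6, 2, 10, 7, 8, 3]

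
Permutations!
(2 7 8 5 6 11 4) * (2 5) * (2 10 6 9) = [0, 1, 7, 3, 5, 9, 11, 8, 10, 2, 6, 4] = (2 7 8 10 6 11 4 5 9)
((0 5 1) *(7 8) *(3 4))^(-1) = (0 1 5)(3 4)(7 8)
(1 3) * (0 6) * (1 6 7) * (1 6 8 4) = (0 7 6)(1 3 8 4) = [7, 3, 2, 8, 1, 5, 0, 6, 4]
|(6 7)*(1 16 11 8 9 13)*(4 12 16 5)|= 18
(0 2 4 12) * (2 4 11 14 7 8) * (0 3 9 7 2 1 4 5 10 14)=[5, 4, 11, 9, 12, 10, 6, 8, 1, 7, 14, 0, 3, 13, 2]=(0 5 10 14 2 11)(1 4 12 3 9 7 8)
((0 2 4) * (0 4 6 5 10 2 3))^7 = (0 3)(2 10 5 6)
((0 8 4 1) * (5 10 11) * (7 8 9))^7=((0 9 7 8 4 1)(5 10 11))^7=(0 9 7 8 4 1)(5 10 11)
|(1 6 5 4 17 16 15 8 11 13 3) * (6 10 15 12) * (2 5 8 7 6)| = 18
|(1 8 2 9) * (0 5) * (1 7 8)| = 4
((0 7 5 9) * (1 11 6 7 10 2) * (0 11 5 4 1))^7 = ((0 10 2)(1 5 9 11 6 7 4))^7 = (11)(0 10 2)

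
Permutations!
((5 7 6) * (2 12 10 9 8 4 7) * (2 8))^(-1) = ((2 12 10 9)(4 7 6 5 8))^(-1) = (2 9 10 12)(4 8 5 6 7)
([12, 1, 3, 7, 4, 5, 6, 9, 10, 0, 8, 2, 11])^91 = [0, 1, 2, 3, 4, 5, 6, 7, 10, 9, 8, 11, 12]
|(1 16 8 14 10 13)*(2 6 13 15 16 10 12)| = 10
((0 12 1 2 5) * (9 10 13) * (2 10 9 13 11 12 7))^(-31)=(13)(0 7 2 5)(1 10 11 12)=((13)(0 7 2 5)(1 10 11 12))^(-31)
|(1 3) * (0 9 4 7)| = 4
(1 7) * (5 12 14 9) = [0, 7, 2, 3, 4, 12, 6, 1, 8, 5, 10, 11, 14, 13, 9] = (1 7)(5 12 14 9)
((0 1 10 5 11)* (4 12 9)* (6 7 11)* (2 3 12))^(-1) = (0 11 7 6 5 10 1)(2 4 9 12 3)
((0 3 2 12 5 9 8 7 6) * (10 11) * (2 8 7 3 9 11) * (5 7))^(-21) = (0 12 11)(2 5 6)(3 8)(7 10 9) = ((0 9 5 11 10 2 12 7 6)(3 8))^(-21)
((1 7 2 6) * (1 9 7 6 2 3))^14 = (1 3 7 9 6)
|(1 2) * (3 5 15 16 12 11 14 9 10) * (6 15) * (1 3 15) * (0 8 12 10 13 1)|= |(0 8 12 11 14 9 13 1 2 3 5 6)(10 15 16)|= 12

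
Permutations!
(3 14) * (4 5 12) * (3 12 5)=(3 14 12 4)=[0, 1, 2, 14, 3, 5, 6, 7, 8, 9, 10, 11, 4, 13, 12]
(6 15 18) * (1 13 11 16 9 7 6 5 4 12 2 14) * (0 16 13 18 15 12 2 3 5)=(0 16 9 7 6 12 3 5 4 2 14 1 18)(11 13)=[16, 18, 14, 5, 2, 4, 12, 6, 8, 7, 10, 13, 3, 11, 1, 15, 9, 17, 0]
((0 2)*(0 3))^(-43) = (0 3 2)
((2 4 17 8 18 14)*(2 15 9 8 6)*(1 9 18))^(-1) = ((1 9 8)(2 4 17 6)(14 15 18))^(-1) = (1 8 9)(2 6 17 4)(14 18 15)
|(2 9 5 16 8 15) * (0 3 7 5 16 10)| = 5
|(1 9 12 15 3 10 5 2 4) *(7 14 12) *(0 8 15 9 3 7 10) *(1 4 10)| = |(0 8 15 7 14 12 9 1 3)(2 10 5)| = 9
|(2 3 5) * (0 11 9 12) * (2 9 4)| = |(0 11 4 2 3 5 9 12)| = 8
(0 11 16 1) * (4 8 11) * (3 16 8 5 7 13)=(0 4 5 7 13 3 16 1)(8 11)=[4, 0, 2, 16, 5, 7, 6, 13, 11, 9, 10, 8, 12, 3, 14, 15, 1]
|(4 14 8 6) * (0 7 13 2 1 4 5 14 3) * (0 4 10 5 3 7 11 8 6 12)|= |(0 11 8 12)(1 10 5 14 6 3 4 7 13 2)|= 20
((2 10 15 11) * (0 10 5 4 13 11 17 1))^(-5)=(17)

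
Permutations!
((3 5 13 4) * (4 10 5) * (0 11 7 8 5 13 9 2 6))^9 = (0 11 7 8 5 9 2 6)(3 4)(10 13)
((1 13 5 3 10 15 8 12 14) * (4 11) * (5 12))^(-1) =((1 13 12 14)(3 10 15 8 5)(4 11))^(-1) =(1 14 12 13)(3 5 8 15 10)(4 11)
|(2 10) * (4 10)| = 3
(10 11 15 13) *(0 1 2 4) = (0 1 2 4)(10 11 15 13) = [1, 2, 4, 3, 0, 5, 6, 7, 8, 9, 11, 15, 12, 10, 14, 13]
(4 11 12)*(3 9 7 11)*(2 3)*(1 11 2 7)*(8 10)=(1 11 12 4 7 2 3 9)(8 10)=[0, 11, 3, 9, 7, 5, 6, 2, 10, 1, 8, 12, 4]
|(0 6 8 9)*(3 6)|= 5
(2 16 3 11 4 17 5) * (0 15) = (0 15)(2 16 3 11 4 17 5) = [15, 1, 16, 11, 17, 2, 6, 7, 8, 9, 10, 4, 12, 13, 14, 0, 3, 5]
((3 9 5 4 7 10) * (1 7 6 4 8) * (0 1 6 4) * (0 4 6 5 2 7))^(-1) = ((0 1)(2 7 10 3 9)(4 6)(5 8))^(-1) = (0 1)(2 9 3 10 7)(4 6)(5 8)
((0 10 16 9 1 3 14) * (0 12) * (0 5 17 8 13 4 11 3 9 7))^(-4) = ((0 10 16 7)(1 9)(3 14 12 5 17 8 13 4 11))^(-4) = (3 8 14 13 12 4 5 11 17)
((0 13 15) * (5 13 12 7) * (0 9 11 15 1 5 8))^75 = (15)(0 8 7 12)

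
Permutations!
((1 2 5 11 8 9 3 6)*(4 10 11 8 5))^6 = ((1 2 4 10 11 5 8 9 3 6))^6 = (1 8 4 3 11)(2 9 10 6 5)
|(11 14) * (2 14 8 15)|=|(2 14 11 8 15)|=5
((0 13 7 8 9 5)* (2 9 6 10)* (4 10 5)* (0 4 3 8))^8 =((0 13 7)(2 9 3 8 6 5 4 10))^8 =(0 7 13)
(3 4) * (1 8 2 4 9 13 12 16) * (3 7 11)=(1 8 2 4 7 11 3 9 13 12 16)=[0, 8, 4, 9, 7, 5, 6, 11, 2, 13, 10, 3, 16, 12, 14, 15, 1]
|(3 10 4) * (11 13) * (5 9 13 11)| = 3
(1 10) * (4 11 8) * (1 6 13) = (1 10 6 13)(4 11 8) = [0, 10, 2, 3, 11, 5, 13, 7, 4, 9, 6, 8, 12, 1]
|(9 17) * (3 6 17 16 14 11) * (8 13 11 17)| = |(3 6 8 13 11)(9 16 14 17)| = 20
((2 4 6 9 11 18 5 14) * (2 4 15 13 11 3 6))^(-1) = (2 4 14 5 18 11 13 15)(3 9 6)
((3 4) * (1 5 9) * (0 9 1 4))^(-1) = (0 3 4 9)(1 5)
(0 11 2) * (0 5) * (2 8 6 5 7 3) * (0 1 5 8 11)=(11)(1 5)(2 7 3)(6 8)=[0, 5, 7, 2, 4, 1, 8, 3, 6, 9, 10, 11]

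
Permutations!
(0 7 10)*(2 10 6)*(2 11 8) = (0 7 6 11 8 2 10) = [7, 1, 10, 3, 4, 5, 11, 6, 2, 9, 0, 8]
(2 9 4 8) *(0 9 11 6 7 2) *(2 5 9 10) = [10, 1, 11, 3, 8, 9, 7, 5, 0, 4, 2, 6] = (0 10 2 11 6 7 5 9 4 8)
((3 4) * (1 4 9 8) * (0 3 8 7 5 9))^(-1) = ((0 3)(1 4 8)(5 9 7))^(-1) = (0 3)(1 8 4)(5 7 9)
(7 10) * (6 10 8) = (6 10 7 8) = [0, 1, 2, 3, 4, 5, 10, 8, 6, 9, 7]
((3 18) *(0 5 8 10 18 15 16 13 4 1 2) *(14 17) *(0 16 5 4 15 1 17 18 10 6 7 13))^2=((0 4 17 14 18 3 1 2 16)(5 8 6 7 13 15))^2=(0 17 18 1 16 4 14 3 2)(5 6 13)(7 15 8)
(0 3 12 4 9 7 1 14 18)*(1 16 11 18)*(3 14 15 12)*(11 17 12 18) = (0 14 1 15 18)(4 9 7 16 17 12) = [14, 15, 2, 3, 9, 5, 6, 16, 8, 7, 10, 11, 4, 13, 1, 18, 17, 12, 0]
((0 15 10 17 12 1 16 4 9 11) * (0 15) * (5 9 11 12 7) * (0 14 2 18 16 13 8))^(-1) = ((0 14 2 18 16 4 11 15 10 17 7 5 9 12 1 13 8))^(-1) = (0 8 13 1 12 9 5 7 17 10 15 11 4 16 18 2 14)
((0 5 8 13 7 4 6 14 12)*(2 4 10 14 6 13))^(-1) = ((0 5 8 2 4 13 7 10 14 12))^(-1) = (0 12 14 10 7 13 4 2 8 5)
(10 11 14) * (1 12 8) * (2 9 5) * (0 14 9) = (0 14 10 11 9 5 2)(1 12 8) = [14, 12, 0, 3, 4, 2, 6, 7, 1, 5, 11, 9, 8, 13, 10]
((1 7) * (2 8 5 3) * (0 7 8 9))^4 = ((0 7 1 8 5 3 2 9))^4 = (0 5)(1 2)(3 7)(8 9)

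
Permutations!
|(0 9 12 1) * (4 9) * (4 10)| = 6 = |(0 10 4 9 12 1)|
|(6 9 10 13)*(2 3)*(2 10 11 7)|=|(2 3 10 13 6 9 11 7)|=8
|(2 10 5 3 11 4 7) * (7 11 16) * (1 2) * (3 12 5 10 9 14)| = 14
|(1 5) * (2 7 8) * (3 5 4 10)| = |(1 4 10 3 5)(2 7 8)| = 15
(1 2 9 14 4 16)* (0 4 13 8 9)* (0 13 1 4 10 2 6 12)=(0 10 2 13 8 9 14 1 6 12)(4 16)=[10, 6, 13, 3, 16, 5, 12, 7, 9, 14, 2, 11, 0, 8, 1, 15, 4]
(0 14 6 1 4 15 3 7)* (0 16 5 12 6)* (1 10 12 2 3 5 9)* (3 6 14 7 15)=(0 7 16 9 1 4 3 15 5 2 6 10 12 14)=[7, 4, 6, 15, 3, 2, 10, 16, 8, 1, 12, 11, 14, 13, 0, 5, 9]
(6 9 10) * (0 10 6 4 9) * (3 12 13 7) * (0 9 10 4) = [4, 1, 2, 12, 10, 5, 9, 3, 8, 6, 0, 11, 13, 7] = (0 4 10)(3 12 13 7)(6 9)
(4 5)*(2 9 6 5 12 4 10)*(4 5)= (2 9 6 4 12 5 10)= [0, 1, 9, 3, 12, 10, 4, 7, 8, 6, 2, 11, 5]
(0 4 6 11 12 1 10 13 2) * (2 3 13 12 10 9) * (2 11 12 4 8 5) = (0 8 5 2)(1 9 11 10 4 6 12)(3 13) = [8, 9, 0, 13, 6, 2, 12, 7, 5, 11, 4, 10, 1, 3]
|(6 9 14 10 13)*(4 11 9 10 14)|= |(14)(4 11 9)(6 10 13)|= 3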